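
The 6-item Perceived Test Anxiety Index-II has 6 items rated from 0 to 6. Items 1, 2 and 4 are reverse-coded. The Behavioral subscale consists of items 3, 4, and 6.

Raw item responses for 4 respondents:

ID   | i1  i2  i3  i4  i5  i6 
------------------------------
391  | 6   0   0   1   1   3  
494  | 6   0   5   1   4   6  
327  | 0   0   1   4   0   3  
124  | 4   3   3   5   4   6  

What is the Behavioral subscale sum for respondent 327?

6

Respondent 327 raw: 0, 0, 1, 4, 0, 3.
Behavioral items: 3, 4, 6.
Reverse-coded (reverse-coded value = 6 − response):
  item 3: 1
  item 4: 6 − 4 = 2
  item 6: 3
Sum = 1 + 2 + 3 = 6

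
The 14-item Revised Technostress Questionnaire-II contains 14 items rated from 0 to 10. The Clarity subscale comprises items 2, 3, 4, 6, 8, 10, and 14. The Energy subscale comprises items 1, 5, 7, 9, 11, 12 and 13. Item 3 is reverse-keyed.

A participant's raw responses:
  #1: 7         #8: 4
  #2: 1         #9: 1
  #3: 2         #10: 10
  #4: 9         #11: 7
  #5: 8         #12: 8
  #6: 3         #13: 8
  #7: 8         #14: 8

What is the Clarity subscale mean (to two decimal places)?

Clarity items: 2, 3, 4, 6, 8, 10, 14.
Of these, item 3 is reverse-keyed; reversed = (0+10) − raw = 10 − raw.
  item 2: 1
  item 3: 10 − 2 = 8
  item 4: 9
  item 6: 3
  item 8: 4
  item 10: 10
  item 14: 8
Sum = 1 + 8 + 9 + 3 + 4 + 10 + 8 = 43
Mean = 43 / 7 = 6.14

6.14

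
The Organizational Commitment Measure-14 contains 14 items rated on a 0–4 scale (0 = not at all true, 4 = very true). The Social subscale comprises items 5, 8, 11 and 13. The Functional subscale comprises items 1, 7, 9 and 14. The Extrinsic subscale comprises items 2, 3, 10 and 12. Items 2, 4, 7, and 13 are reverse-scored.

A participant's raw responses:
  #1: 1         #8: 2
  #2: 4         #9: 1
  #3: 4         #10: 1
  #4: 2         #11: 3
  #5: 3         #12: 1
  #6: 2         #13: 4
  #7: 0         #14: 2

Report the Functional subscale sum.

8

Functional items: 1, 7, 9, 14.
Of these, item 7 is reverse-scored; on a 0–4 scale, reversed = 4 − raw.
  item 1: 1
  item 7: 4 − 0 = 4
  item 9: 1
  item 14: 2
Sum = 1 + 4 + 1 + 2 = 8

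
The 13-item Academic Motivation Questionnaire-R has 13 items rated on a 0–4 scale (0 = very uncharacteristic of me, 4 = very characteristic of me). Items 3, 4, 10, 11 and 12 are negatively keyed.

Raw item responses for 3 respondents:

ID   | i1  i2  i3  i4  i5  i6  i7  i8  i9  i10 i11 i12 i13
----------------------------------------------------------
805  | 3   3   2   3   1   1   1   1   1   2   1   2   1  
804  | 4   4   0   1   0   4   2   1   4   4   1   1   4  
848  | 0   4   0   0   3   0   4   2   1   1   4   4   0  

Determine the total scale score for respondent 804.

36

Respondent 804 raw: 4, 4, 0, 1, 0, 4, 2, 1, 4, 4, 1, 1, 4.
Reverse-coded (on a 0–4 scale, reversed = 4 − raw):
  item 1: 4
  item 2: 4
  item 3: 4 − 0 = 4
  item 4: 4 − 1 = 3
  item 5: 0
  item 6: 4
  item 7: 2
  item 8: 1
  item 9: 4
  item 10: 4 − 4 = 0
  item 11: 4 − 1 = 3
  item 12: 4 − 1 = 3
  item 13: 4
Sum = 4 + 4 + 4 + 3 + 0 + 4 + 2 + 1 + 4 + 0 + 3 + 3 + 4 = 36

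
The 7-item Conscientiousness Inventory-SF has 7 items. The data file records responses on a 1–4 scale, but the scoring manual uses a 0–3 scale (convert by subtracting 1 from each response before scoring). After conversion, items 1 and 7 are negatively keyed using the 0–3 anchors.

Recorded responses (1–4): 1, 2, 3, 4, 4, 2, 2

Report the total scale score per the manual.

15

Convert to 0–3: 0, 1, 2, 3, 3, 1, 1
Reverse-coded (on a 0–3 scale, reversed = 3 − raw):
  item 1: 3 − 0 = 3
  item 7: 3 − 1 = 2
Scored: 3, 1, 2, 3, 3, 1, 2
Total = 15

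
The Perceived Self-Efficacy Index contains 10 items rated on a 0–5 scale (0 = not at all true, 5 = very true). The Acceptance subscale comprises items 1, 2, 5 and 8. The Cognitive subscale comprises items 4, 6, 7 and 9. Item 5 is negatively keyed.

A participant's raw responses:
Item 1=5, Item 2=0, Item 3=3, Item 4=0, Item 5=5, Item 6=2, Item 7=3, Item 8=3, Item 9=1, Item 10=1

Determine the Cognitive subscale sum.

6

Cognitive items: 4, 6, 7, 9.
  item 4: 0
  item 6: 2
  item 7: 3
  item 9: 1
Sum = 0 + 2 + 3 + 1 = 6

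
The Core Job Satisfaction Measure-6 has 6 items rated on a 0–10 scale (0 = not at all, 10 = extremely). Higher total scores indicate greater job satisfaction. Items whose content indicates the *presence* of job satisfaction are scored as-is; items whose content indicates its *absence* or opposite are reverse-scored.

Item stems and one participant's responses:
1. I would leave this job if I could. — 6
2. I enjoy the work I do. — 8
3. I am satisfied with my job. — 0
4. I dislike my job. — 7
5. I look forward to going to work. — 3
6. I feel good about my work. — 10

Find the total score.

Items 1, 4 describe the absence/opposite of job satisfaction → reverse-score.
reversed = (0+10) − raw = 10 − raw.
  item 1: 10 − 6 = 4
  item 2: 8
  item 3: 0
  item 4: 10 − 7 = 3
  item 5: 3
  item 6: 10
Total = 4 + 8 + 0 + 3 + 3 + 10 = 28

28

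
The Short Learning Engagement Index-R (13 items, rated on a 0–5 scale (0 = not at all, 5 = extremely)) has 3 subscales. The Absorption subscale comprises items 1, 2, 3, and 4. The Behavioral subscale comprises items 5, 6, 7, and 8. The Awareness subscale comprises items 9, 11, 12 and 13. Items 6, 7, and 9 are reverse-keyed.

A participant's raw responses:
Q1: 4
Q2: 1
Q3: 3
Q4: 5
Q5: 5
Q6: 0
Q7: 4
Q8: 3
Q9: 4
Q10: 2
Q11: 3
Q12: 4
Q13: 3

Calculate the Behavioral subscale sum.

14

Behavioral items: 5, 6, 7, 8.
Of these, items 6 & 7 are reverse-keyed; reversed = (0+5) − raw = 5 − raw.
  item 5: 5
  item 6: 5 − 0 = 5
  item 7: 5 − 4 = 1
  item 8: 3
Sum = 5 + 5 + 1 + 3 = 14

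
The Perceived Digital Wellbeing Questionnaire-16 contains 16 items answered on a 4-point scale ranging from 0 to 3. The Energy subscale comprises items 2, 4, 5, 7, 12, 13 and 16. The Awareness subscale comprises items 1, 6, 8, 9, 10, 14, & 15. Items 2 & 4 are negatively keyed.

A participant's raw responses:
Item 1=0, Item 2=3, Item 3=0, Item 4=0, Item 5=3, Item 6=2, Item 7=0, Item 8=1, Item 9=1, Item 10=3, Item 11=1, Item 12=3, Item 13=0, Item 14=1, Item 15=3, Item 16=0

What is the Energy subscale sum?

9

Energy items: 2, 4, 5, 7, 12, 13, 16.
Of these, items 2 and 4 are negatively keyed; reversed = (0+3) − raw = 3 − raw.
  item 2: 3 − 3 = 0
  item 4: 3 − 0 = 3
  item 5: 3
  item 7: 0
  item 12: 3
  item 13: 0
  item 16: 0
Sum = 0 + 3 + 3 + 0 + 3 + 0 + 0 = 9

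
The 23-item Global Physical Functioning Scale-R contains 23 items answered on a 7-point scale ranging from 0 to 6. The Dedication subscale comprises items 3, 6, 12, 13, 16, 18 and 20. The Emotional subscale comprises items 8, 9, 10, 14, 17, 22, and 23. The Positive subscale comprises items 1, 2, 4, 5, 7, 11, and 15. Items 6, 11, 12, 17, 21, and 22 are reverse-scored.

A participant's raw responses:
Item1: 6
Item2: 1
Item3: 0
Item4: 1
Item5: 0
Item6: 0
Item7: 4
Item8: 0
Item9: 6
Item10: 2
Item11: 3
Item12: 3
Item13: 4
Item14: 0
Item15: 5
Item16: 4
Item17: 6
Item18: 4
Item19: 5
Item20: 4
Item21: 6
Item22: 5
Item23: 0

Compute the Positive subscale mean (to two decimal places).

Positive items: 1, 2, 4, 5, 7, 11, 15.
Of these, item 11 is reverse-scored; on a 0–6 scale, reversed = 6 − raw.
  item 1: 6
  item 2: 1
  item 4: 1
  item 5: 0
  item 7: 4
  item 11: 6 − 3 = 3
  item 15: 5
Sum = 6 + 1 + 1 + 0 + 4 + 3 + 5 = 20
Mean = 20 / 7 = 2.86

2.86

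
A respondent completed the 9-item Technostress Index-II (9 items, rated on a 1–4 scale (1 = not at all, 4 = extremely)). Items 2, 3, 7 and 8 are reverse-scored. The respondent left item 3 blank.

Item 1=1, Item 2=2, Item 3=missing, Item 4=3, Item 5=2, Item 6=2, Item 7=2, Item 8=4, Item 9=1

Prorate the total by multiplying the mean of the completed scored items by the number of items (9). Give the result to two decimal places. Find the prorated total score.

Reverse-coded (reversed = (1+4) − raw = 5 − raw):
  item 2: 5 − 2 = 3
  item 7: 5 − 2 = 3
  item 8: 5 − 4 = 1
Completed scored items (8 of 9): 1, 3, 3, 2, 2, 3, 1, 1; sum = 16.
Person mean = 16 / 8 ≈ 2.0000
Prorated total = (16 / 8) × 9 = 18.00 (to 2 dp)

18.00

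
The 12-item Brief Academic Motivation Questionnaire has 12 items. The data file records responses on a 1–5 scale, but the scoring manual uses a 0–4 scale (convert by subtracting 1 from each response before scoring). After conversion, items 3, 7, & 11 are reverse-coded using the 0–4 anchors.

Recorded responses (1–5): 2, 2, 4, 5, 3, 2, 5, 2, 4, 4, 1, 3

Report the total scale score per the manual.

Convert to 0–4: 1, 1, 3, 4, 2, 1, 4, 1, 3, 3, 0, 2
Reverse-coded (reverse-coded value = 4 − response):
  item 3: 4 − 3 = 1
  item 7: 4 − 4 = 0
  item 11: 4 − 0 = 4
Scored: 1, 1, 1, 4, 2, 1, 0, 1, 3, 3, 4, 2
Total = 23

23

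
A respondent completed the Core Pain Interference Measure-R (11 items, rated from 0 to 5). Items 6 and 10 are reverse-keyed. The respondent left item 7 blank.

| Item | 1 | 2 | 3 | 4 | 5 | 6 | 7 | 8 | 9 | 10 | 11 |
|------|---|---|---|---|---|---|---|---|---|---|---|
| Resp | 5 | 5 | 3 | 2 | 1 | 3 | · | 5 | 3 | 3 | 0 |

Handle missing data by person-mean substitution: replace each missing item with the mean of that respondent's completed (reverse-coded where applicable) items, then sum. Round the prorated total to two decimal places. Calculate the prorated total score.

Reverse-coded (on a 0–5 scale, reversed = 5 − raw):
  item 6: 5 − 3 = 2
  item 10: 5 − 3 = 2
Completed scored items (10 of 11): 5, 5, 3, 2, 1, 2, 5, 3, 2, 0; sum = 28.
Person mean = 28 / 10 ≈ 2.8000
Prorated total = (28 / 10) × 11 = 30.80 (to 2 dp)

30.80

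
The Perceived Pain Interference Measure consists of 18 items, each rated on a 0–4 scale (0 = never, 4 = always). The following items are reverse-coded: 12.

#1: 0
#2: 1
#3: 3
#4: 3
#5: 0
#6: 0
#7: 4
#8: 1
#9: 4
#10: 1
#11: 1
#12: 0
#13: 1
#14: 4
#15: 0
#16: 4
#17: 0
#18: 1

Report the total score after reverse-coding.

Reverse-coded items (reversed = (0+4) − raw = 4 − raw):
  item 12: 4 − 0 = 4
Scored items: 0, 1, 3, 3, 0, 0, 4, 1, 4, 1, 1, 4, 1, 4, 0, 4, 0, 1
Total = 0 + 1 + 3 + 3 + 0 + 0 + 4 + 1 + 4 + 1 + 1 + 4 + 1 + 4 + 0 + 4 + 0 + 1 = 32

32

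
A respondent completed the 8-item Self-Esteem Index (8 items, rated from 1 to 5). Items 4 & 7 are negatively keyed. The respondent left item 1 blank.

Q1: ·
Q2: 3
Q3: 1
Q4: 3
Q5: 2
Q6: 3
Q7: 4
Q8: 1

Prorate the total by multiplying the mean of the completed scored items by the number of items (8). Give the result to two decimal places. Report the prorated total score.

Reverse-coded (reverse-coded value = 6 − response):
  item 4: 6 − 3 = 3
  item 7: 6 − 4 = 2
Completed scored items (7 of 8): 3, 1, 3, 2, 3, 2, 1; sum = 15.
Person mean = 15 / 7 ≈ 2.1429
Prorated total = (15 / 7) × 8 = 17.14 (to 2 dp)

17.14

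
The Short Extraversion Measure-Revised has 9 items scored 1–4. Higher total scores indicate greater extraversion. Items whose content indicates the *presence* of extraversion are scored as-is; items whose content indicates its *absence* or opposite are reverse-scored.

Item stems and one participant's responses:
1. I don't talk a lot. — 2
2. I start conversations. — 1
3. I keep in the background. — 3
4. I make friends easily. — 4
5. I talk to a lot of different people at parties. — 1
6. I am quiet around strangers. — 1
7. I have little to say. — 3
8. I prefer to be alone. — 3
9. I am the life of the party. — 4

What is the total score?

Items 1, 3, 6, 7, 8 describe the absence/opposite of extraversion → reverse-score.
on a 1–4 scale, reversed = 5 − raw.
  item 1: 5 − 2 = 3
  item 2: 1
  item 3: 5 − 3 = 2
  item 4: 4
  item 5: 1
  item 6: 5 − 1 = 4
  item 7: 5 − 3 = 2
  item 8: 5 − 3 = 2
  item 9: 4
Total = 3 + 1 + 2 + 4 + 1 + 4 + 2 + 2 + 4 = 23

23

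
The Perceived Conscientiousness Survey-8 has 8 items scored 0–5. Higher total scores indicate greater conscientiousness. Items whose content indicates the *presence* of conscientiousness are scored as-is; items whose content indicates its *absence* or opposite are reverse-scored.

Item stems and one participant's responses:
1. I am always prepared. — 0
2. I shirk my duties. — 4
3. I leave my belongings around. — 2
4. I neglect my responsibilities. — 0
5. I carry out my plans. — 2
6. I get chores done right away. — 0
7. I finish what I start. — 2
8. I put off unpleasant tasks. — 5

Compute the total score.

Items 2, 3, 4, 8 describe the absence/opposite of conscientiousness → reverse-score.
reverse-coded value = 5 − response.
  item 1: 0
  item 2: 5 − 4 = 1
  item 3: 5 − 2 = 3
  item 4: 5 − 0 = 5
  item 5: 2
  item 6: 0
  item 7: 2
  item 8: 5 − 5 = 0
Total = 0 + 1 + 3 + 5 + 2 + 0 + 2 + 0 = 13

13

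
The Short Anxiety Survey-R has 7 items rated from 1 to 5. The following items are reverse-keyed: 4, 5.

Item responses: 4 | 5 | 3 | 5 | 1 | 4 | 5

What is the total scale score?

Raw sum = 27. Reverse-keyed items: 4, 5; their raw sum = 6.
Each reversal replaces raw with 6 − raw, changing the total by 6 − 2·raw per item.
Total = 27 + 2·6 − 2·6 = 27 + 12 − 12 = 27

27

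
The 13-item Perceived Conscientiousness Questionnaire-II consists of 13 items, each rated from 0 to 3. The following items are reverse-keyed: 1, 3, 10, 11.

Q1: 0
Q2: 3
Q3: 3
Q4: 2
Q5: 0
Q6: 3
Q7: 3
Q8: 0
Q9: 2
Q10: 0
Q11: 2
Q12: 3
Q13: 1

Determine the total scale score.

24

Apply reverse scoring (reverse-coded value = 3 − response):
  item 1: 3 − 0 = 3
  item 3: 3 − 3 = 0
  item 10: 3 − 0 = 3
  item 11: 3 − 2 = 1
After reverse-coding: 3, 3, 0, 2, 0, 3, 3, 0, 2, 3, 1, 3, 1
Total = 3 + 3 + 0 + 2 + 0 + 3 + 3 + 0 + 2 + 3 + 1 + 3 + 1 = 24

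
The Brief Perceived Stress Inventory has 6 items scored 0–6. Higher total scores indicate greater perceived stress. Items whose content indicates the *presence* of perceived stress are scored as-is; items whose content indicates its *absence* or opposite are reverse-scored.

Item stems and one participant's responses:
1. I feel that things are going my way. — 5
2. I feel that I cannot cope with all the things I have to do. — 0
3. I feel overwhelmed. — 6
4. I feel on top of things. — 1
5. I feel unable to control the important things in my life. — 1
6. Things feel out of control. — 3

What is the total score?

16

Items 1, 4 describe the absence/opposite of perceived stress → reverse-score.
reverse-coded value = 6 − response.
  item 1: 6 − 5 = 1
  item 2: 0
  item 3: 6
  item 4: 6 − 1 = 5
  item 5: 1
  item 6: 3
Total = 1 + 0 + 6 + 5 + 1 + 3 = 16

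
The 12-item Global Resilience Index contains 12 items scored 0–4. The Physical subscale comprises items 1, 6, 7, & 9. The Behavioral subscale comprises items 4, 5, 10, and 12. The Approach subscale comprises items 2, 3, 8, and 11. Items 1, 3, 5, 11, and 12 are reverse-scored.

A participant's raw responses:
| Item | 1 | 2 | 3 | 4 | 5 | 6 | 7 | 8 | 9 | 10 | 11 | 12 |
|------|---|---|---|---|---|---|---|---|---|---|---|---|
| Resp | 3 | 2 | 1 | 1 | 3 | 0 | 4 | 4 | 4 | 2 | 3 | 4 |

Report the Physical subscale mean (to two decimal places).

Physical items: 1, 6, 7, 9.
Of these, item 1 is reverse-scored; reversed = (0+4) − raw = 4 − raw.
  item 1: 4 − 3 = 1
  item 6: 0
  item 7: 4
  item 9: 4
Sum = 1 + 0 + 4 + 4 = 9
Mean = 9 / 4 = 2.25

2.25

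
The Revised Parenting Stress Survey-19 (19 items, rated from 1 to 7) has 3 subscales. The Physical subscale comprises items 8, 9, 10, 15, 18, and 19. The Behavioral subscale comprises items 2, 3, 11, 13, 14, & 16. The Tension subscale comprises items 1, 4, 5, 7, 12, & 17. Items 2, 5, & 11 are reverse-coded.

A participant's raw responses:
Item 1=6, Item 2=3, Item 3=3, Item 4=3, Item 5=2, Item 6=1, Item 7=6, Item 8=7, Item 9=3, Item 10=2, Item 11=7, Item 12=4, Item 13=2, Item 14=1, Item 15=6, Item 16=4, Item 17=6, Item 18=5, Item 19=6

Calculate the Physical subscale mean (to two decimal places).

Physical items: 8, 9, 10, 15, 18, 19.
  item 8: 7
  item 9: 3
  item 10: 2
  item 15: 6
  item 18: 5
  item 19: 6
Sum = 7 + 3 + 2 + 6 + 5 + 6 = 29
Mean = 29 / 6 = 4.83

4.83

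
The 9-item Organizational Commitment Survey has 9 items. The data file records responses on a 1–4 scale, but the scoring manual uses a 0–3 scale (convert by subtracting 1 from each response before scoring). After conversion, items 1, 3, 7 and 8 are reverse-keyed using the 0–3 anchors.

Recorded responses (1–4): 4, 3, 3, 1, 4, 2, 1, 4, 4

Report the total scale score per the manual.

13

Convert to 0–3: 3, 2, 2, 0, 3, 1, 0, 3, 3
Reverse-coded (on a 0–3 scale, reversed = 3 − raw):
  item 1: 3 − 3 = 0
  item 3: 3 − 2 = 1
  item 7: 3 − 0 = 3
  item 8: 3 − 3 = 0
Scored: 0, 2, 1, 0, 3, 1, 3, 0, 3
Total = 13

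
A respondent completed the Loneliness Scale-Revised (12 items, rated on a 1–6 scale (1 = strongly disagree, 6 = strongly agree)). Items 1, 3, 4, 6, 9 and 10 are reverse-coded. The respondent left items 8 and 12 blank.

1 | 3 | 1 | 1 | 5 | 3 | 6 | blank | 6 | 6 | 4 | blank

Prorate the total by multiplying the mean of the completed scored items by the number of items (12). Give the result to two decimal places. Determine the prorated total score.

Reverse-coded (on a 1–6 scale, reversed = 7 − raw):
  item 1: 7 − 1 = 6
  item 3: 7 − 1 = 6
  item 4: 7 − 1 = 6
  item 6: 7 − 3 = 4
  item 9: 7 − 6 = 1
  item 10: 7 − 6 = 1
Completed scored items (10 of 12): 6, 3, 6, 6, 5, 4, 6, 1, 1, 4; sum = 42.
Person mean = 42 / 10 ≈ 4.2000
Prorated total = (42 / 10) × 12 = 50.40 (to 2 dp)

50.40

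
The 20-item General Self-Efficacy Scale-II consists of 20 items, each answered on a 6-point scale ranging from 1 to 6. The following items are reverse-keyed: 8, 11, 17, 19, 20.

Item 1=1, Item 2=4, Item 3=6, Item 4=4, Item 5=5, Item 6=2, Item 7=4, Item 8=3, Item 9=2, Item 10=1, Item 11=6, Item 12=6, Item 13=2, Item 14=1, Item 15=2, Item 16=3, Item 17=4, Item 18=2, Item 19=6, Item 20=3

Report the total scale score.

Reverse-keyed items use 7 − raw:
  item 8: 7 − 3 = 4
  item 11: 7 − 6 = 1
  item 17: 7 − 4 = 3
  item 19: 7 − 6 = 1
  item 20: 7 − 3 = 4
After reverse-coding: 1, 4, 6, 4, 5, 2, 4, 4, 2, 1, 1, 6, 2, 1, 2, 3, 3, 2, 1, 4
Total = 1 + 4 + 6 + 4 + 5 + 2 + 4 + 4 + 2 + 1 + 1 + 6 + 2 + 1 + 2 + 3 + 3 + 2 + 1 + 4 = 58

58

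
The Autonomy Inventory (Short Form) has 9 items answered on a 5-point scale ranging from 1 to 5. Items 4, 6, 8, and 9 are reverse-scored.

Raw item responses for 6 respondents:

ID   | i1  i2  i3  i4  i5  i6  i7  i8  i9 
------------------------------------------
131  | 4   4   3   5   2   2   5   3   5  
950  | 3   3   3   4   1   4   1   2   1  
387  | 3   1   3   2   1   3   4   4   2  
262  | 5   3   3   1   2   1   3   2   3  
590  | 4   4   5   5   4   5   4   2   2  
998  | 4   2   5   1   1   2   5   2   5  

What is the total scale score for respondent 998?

Respondent 998 raw: 4, 2, 5, 1, 1, 2, 5, 2, 5.
Reverse-coded (on a 1–5 scale, reversed = 6 − raw):
  item 1: 4
  item 2: 2
  item 3: 5
  item 4: 6 − 1 = 5
  item 5: 1
  item 6: 6 − 2 = 4
  item 7: 5
  item 8: 6 − 2 = 4
  item 9: 6 − 5 = 1
Sum = 4 + 2 + 5 + 5 + 1 + 4 + 5 + 4 + 1 = 31

31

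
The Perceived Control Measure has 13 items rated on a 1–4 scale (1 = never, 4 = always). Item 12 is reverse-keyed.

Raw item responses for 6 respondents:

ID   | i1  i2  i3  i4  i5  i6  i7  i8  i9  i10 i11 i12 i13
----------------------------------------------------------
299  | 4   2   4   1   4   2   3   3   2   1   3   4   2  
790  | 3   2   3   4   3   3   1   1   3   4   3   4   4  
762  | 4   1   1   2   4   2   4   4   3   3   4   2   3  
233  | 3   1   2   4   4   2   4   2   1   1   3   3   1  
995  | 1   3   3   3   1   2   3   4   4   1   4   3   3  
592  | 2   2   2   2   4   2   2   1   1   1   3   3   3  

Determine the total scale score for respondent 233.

30

Respondent 233 raw: 3, 1, 2, 4, 4, 2, 4, 2, 1, 1, 3, 3, 1.
Reverse-coded (on a 1–4 scale, reversed = 5 − raw):
  item 1: 3
  item 2: 1
  item 3: 2
  item 4: 4
  item 5: 4
  item 6: 2
  item 7: 4
  item 8: 2
  item 9: 1
  item 10: 1
  item 11: 3
  item 12: 5 − 3 = 2
  item 13: 1
Sum = 3 + 1 + 2 + 4 + 4 + 2 + 4 + 2 + 1 + 1 + 3 + 2 + 1 = 30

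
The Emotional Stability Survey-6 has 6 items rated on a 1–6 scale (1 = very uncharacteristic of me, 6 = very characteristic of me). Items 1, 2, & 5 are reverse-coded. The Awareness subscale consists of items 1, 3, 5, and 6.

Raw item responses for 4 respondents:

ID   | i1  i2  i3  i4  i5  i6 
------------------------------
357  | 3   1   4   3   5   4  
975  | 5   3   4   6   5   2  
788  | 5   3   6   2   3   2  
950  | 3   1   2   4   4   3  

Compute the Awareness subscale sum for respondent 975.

Respondent 975 raw: 5, 3, 4, 6, 5, 2.
Awareness items: 1, 3, 5, 6.
Reverse-coded (on a 1–6 scale, reversed = 7 − raw):
  item 1: 7 − 5 = 2
  item 3: 4
  item 5: 7 − 5 = 2
  item 6: 2
Sum = 2 + 4 + 2 + 2 = 10

10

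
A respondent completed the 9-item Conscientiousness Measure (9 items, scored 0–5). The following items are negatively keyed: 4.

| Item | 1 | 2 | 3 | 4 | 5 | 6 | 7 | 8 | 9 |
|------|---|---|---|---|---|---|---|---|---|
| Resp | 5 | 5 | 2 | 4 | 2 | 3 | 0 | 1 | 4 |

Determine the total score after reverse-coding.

23

Reverse-coded items (reverse-coded value = 5 − response):
  item 4: 5 − 4 = 1
After reverse-coding: 5, 5, 2, 1, 2, 3, 0, 1, 4
Total = 5 + 5 + 2 + 1 + 2 + 3 + 0 + 1 + 4 = 23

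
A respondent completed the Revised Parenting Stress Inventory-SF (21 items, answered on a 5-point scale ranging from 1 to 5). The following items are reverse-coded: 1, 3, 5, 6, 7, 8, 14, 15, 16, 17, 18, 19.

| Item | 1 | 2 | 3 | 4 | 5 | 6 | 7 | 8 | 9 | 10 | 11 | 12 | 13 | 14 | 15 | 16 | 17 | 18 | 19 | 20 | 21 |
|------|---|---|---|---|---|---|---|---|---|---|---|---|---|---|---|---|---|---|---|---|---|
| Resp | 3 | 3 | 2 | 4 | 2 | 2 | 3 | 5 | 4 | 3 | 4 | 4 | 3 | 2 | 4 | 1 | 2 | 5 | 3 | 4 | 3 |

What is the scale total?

Reverse-coded items use 6 − raw:
  item 1: 6 − 3 = 3
  item 3: 6 − 2 = 4
  item 5: 6 − 2 = 4
  item 6: 6 − 2 = 4
  item 7: 6 − 3 = 3
  item 8: 6 − 5 = 1
  item 14: 6 − 2 = 4
  item 15: 6 − 4 = 2
  item 16: 6 − 1 = 5
  item 17: 6 − 2 = 4
  item 18: 6 − 5 = 1
  item 19: 6 − 3 = 3
Scored responses: 3, 3, 4, 4, 4, 4, 3, 1, 4, 3, 4, 4, 3, 4, 2, 5, 4, 1, 3, 4, 3
Total = 3 + 3 + 4 + 4 + 4 + 4 + 3 + 1 + 4 + 3 + 4 + 4 + 3 + 4 + 2 + 5 + 4 + 1 + 3 + 4 + 3 = 70

70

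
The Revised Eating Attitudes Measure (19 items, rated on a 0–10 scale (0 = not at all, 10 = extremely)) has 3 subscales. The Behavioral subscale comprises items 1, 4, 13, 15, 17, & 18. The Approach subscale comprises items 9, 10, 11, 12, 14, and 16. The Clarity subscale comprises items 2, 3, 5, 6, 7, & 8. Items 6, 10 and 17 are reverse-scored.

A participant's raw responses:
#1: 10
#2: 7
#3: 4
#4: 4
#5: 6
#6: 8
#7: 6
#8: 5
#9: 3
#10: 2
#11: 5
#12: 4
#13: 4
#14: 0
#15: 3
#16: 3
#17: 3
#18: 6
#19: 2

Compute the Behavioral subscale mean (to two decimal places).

Behavioral items: 1, 4, 13, 15, 17, 18.
Of these, item 17 is reverse-scored; reversed = (0+10) − raw = 10 − raw.
  item 1: 10
  item 4: 4
  item 13: 4
  item 15: 3
  item 17: 10 − 3 = 7
  item 18: 6
Sum = 10 + 4 + 4 + 3 + 7 + 6 = 34
Mean = 34 / 6 = 5.67

5.67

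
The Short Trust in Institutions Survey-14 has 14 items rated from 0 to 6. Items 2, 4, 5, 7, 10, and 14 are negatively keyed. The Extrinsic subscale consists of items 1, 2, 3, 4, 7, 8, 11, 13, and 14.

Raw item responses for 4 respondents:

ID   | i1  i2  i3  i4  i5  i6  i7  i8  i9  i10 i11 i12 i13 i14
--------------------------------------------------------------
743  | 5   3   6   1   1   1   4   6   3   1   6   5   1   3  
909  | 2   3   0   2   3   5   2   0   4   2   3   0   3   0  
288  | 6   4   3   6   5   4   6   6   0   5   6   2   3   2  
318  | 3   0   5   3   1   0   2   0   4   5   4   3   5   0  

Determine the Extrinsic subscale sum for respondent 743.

37

Respondent 743 raw: 5, 3, 6, 1, 1, 1, 4, 6, 3, 1, 6, 5, 1, 3.
Extrinsic items: 1, 2, 3, 4, 7, 8, 11, 13, 14.
Reverse-coded (reversed = (0+6) − raw = 6 − raw):
  item 1: 5
  item 2: 6 − 3 = 3
  item 3: 6
  item 4: 6 − 1 = 5
  item 7: 6 − 4 = 2
  item 8: 6
  item 11: 6
  item 13: 1
  item 14: 6 − 3 = 3
Sum = 5 + 3 + 6 + 5 + 2 + 6 + 6 + 1 + 3 = 37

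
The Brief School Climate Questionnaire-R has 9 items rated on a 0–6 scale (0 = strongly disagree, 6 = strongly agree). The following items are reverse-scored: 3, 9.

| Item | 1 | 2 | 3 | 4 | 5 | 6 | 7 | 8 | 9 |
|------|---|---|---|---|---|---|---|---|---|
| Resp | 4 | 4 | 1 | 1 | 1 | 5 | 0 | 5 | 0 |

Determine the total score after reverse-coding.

31

Apply reverse scoring (reverse-coded value = 6 − response):
  item 3: 6 − 1 = 5
  item 9: 6 − 0 = 6
Scored responses: 4, 4, 5, 1, 1, 5, 0, 5, 6
Total = 4 + 4 + 5 + 1 + 1 + 5 + 0 + 5 + 6 = 31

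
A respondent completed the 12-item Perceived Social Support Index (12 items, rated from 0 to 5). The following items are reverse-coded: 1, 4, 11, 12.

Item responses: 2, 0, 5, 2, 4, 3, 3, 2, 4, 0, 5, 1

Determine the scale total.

Reverse-coded items use 5 − raw:
  item 1: 5 − 2 = 3
  item 4: 5 − 2 = 3
  item 11: 5 − 5 = 0
  item 12: 5 − 1 = 4
Scored responses: 3, 0, 5, 3, 4, 3, 3, 2, 4, 0, 0, 4
Total = 3 + 0 + 5 + 3 + 4 + 3 + 3 + 2 + 4 + 0 + 0 + 4 = 31

31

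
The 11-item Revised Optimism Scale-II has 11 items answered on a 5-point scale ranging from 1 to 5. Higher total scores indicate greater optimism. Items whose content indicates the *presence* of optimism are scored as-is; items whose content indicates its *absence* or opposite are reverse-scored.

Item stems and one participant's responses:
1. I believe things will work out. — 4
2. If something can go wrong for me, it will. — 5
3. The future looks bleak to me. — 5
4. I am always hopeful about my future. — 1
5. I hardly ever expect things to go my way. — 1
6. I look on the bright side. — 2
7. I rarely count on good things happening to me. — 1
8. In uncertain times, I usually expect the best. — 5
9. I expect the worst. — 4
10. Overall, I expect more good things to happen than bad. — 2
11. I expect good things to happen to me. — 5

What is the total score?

33

Items 2, 3, 5, 7, 9 describe the absence/opposite of optimism → reverse-score.
on a 1–5 scale, reversed = 6 − raw.
  item 1: 4
  item 2: 6 − 5 = 1
  item 3: 6 − 5 = 1
  item 4: 1
  item 5: 6 − 1 = 5
  item 6: 2
  item 7: 6 − 1 = 5
  item 8: 5
  item 9: 6 − 4 = 2
  item 10: 2
  item 11: 5
Total = 4 + 1 + 1 + 1 + 5 + 2 + 5 + 5 + 2 + 2 + 5 = 33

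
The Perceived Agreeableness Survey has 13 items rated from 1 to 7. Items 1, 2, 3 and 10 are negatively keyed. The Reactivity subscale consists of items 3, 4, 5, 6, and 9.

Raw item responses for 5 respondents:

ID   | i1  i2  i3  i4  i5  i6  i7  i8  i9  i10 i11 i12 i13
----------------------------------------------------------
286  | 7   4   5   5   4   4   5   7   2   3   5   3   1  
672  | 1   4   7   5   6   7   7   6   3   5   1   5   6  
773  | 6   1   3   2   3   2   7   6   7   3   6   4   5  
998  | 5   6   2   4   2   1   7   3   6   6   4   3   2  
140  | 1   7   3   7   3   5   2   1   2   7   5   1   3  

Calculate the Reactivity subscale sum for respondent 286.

18

Respondent 286 raw: 7, 4, 5, 5, 4, 4, 5, 7, 2, 3, 5, 3, 1.
Reactivity items: 3, 4, 5, 6, 9.
Reverse-coded (reverse-coded value = 8 − response):
  item 3: 8 − 5 = 3
  item 4: 5
  item 5: 4
  item 6: 4
  item 9: 2
Sum = 3 + 5 + 4 + 4 + 2 = 18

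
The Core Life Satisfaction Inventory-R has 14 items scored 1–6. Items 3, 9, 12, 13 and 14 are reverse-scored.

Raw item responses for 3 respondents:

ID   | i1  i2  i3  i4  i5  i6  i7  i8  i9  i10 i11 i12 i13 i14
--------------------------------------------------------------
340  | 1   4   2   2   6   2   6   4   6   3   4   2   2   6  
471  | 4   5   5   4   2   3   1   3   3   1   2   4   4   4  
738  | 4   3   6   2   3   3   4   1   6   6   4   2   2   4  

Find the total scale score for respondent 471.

Respondent 471 raw: 4, 5, 5, 4, 2, 3, 1, 3, 3, 1, 2, 4, 4, 4.
Reverse-coded (reverse-coded value = 7 − response):
  item 1: 4
  item 2: 5
  item 3: 7 − 5 = 2
  item 4: 4
  item 5: 2
  item 6: 3
  item 7: 1
  item 8: 3
  item 9: 7 − 3 = 4
  item 10: 1
  item 11: 2
  item 12: 7 − 4 = 3
  item 13: 7 − 4 = 3
  item 14: 7 − 4 = 3
Sum = 4 + 5 + 2 + 4 + 2 + 3 + 1 + 3 + 4 + 1 + 2 + 3 + 3 + 3 = 40

40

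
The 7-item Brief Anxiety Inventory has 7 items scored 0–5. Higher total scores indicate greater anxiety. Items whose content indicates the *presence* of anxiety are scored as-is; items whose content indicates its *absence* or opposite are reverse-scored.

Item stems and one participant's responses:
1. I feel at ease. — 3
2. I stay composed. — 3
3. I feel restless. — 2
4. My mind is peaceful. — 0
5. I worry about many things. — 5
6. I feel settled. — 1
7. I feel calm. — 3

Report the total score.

Items 1, 2, 4, 6, 7 describe the absence/opposite of anxiety → reverse-score.
reverse-coded value = 5 − response.
  item 1: 5 − 3 = 2
  item 2: 5 − 3 = 2
  item 3: 2
  item 4: 5 − 0 = 5
  item 5: 5
  item 6: 5 − 1 = 4
  item 7: 5 − 3 = 2
Total = 2 + 2 + 2 + 5 + 5 + 4 + 2 = 22

22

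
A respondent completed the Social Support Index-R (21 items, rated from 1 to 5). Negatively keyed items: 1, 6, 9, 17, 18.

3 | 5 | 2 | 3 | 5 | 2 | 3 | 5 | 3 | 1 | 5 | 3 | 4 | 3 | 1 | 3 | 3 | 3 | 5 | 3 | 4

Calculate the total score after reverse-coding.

Reversing items 1, 6, 9, 17, & 18 with 6 − raw:
Total = (6−3) + 5 + 2 + 3 + 5 + (6−2) + 3 + 5 + (6−3) + 1 + 5 + 3 + 4 + 3 + 1 + 3 + (6−3) + (6−3) + 5 + 3 + 4
      = 3 + 5 + 2 + 3 + 5 + 4 + 3 + 5 + 3 + 1 + 5 + 3 + 4 + 3 + 1 + 3 + 3 + 3 + 5 + 3 + 4 = 71

71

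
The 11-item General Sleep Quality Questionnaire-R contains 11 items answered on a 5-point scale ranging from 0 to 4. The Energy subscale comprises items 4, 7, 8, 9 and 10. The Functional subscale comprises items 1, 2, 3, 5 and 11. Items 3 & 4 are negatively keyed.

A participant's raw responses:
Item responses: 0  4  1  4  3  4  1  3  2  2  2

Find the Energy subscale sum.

Energy items: 4, 7, 8, 9, 10.
Of these, item 4 is negatively keyed; reverse-coded value = 4 − response.
  item 4: 4 − 4 = 0
  item 7: 1
  item 8: 3
  item 9: 2
  item 10: 2
Sum = 0 + 1 + 3 + 2 + 2 = 8

8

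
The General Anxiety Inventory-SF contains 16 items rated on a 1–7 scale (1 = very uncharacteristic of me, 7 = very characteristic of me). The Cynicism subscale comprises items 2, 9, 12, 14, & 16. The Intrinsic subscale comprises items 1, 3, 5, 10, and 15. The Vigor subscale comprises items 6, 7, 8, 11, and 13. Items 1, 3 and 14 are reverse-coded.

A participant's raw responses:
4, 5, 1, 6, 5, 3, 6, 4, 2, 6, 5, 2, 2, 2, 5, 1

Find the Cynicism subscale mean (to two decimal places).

Cynicism items: 2, 9, 12, 14, 16.
Of these, item 14 is reverse-coded; on a 1–7 scale, reversed = 8 − raw.
  item 2: 5
  item 9: 2
  item 12: 2
  item 14: 8 − 2 = 6
  item 16: 1
Sum = 5 + 2 + 2 + 6 + 1 = 16
Mean = 16 / 5 = 3.20

3.20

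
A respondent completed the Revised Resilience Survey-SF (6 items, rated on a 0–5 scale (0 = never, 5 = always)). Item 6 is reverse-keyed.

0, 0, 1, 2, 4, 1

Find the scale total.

11

Raw sum = 8. Reverse-keyed items: 6; their raw sum = 1.
Each reversal replaces raw with 5 − raw, changing the total by 5 − 2·raw per item.
Total = 8 + 1·5 − 2·1 = 8 + 5 − 2 = 11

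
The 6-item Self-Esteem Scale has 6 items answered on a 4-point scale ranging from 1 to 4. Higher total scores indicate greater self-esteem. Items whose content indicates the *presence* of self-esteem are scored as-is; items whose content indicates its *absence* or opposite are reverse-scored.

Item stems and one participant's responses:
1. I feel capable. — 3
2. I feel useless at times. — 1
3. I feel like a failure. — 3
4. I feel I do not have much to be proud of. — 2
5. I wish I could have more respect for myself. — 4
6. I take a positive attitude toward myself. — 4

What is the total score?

17

Items 2, 3, 4, 5 describe the absence/opposite of self-esteem → reverse-score.
reverse-coded value = 5 − response.
  item 1: 3
  item 2: 5 − 1 = 4
  item 3: 5 − 3 = 2
  item 4: 5 − 2 = 3
  item 5: 5 − 4 = 1
  item 6: 4
Total = 3 + 4 + 2 + 3 + 1 + 4 = 17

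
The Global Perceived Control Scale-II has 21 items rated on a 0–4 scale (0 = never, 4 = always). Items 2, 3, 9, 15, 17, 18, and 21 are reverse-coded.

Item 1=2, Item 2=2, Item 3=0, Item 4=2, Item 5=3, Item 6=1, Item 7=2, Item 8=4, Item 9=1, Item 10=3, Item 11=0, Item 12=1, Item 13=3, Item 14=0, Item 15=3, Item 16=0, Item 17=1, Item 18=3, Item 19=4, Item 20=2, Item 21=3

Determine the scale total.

Reverse-coded items (reverse-coded value = 4 − response):
  item 2: 4 − 2 = 2
  item 3: 4 − 0 = 4
  item 9: 4 − 1 = 3
  item 15: 4 − 3 = 1
  item 17: 4 − 1 = 3
  item 18: 4 − 3 = 1
  item 21: 4 − 3 = 1
After reverse-coding: 2, 2, 4, 2, 3, 1, 2, 4, 3, 3, 0, 1, 3, 0, 1, 0, 3, 1, 4, 2, 1
Total = 2 + 2 + 4 + 2 + 3 + 1 + 2 + 4 + 3 + 3 + 0 + 1 + 3 + 0 + 1 + 0 + 3 + 1 + 4 + 2 + 1 = 42

42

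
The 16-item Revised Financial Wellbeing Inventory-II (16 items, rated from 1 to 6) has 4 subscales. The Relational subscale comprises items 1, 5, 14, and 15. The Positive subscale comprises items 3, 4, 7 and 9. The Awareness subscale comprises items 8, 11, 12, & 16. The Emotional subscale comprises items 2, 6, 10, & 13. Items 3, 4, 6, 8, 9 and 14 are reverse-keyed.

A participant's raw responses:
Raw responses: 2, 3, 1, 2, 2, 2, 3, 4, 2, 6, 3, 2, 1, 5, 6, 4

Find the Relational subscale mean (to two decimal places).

3.00

Relational items: 1, 5, 14, 15.
Of these, item 14 is reverse-keyed; on a 1–6 scale, reversed = 7 − raw.
  item 1: 2
  item 5: 2
  item 14: 7 − 5 = 2
  item 15: 6
Sum = 2 + 2 + 2 + 6 = 12
Mean = 12 / 4 = 3.00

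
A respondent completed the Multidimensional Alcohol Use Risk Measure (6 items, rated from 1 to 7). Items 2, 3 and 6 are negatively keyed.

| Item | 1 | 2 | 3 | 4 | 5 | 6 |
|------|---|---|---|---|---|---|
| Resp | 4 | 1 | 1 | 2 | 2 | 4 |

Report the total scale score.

26

Negatively keyed items use 8 − raw:
  item 2: 8 − 1 = 7
  item 3: 8 − 1 = 7
  item 6: 8 − 4 = 4
Scored responses: 4, 7, 7, 2, 2, 4
Total = 4 + 7 + 7 + 2 + 2 + 4 = 26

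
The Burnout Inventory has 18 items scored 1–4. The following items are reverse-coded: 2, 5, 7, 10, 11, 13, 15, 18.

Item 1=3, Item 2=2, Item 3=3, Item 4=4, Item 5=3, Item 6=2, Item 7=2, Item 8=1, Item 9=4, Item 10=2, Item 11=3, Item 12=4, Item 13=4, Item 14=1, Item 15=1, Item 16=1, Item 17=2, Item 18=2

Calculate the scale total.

Reverse-coded items (reversed = (1+4) − raw = 5 − raw):
  item 2: 5 − 2 = 3
  item 5: 5 − 3 = 2
  item 7: 5 − 2 = 3
  item 10: 5 − 2 = 3
  item 11: 5 − 3 = 2
  item 13: 5 − 4 = 1
  item 15: 5 − 1 = 4
  item 18: 5 − 2 = 3
Scored items: 3, 3, 3, 4, 2, 2, 3, 1, 4, 3, 2, 4, 1, 1, 4, 1, 2, 3
Total = 3 + 3 + 3 + 4 + 2 + 2 + 3 + 1 + 4 + 3 + 2 + 4 + 1 + 1 + 4 + 1 + 2 + 3 = 46

46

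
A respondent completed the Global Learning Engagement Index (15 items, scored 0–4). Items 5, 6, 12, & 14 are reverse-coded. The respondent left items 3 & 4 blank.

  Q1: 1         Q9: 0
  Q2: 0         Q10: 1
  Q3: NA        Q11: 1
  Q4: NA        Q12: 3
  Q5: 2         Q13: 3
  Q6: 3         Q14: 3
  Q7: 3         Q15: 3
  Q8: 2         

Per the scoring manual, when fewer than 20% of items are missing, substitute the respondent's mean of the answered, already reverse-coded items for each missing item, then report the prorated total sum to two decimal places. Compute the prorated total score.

Reverse-coded (reversed = (0+4) − raw = 4 − raw):
  item 5: 4 − 2 = 2
  item 6: 4 − 3 = 1
  item 12: 4 − 3 = 1
  item 14: 4 − 3 = 1
Completed scored items (13 of 15): 1, 0, 2, 1, 3, 2, 0, 1, 1, 1, 3, 1, 3; sum = 19.
Person mean = 19 / 13 ≈ 1.4615
Prorated total = (19 / 13) × 15 = 21.92 (to 2 dp)

21.92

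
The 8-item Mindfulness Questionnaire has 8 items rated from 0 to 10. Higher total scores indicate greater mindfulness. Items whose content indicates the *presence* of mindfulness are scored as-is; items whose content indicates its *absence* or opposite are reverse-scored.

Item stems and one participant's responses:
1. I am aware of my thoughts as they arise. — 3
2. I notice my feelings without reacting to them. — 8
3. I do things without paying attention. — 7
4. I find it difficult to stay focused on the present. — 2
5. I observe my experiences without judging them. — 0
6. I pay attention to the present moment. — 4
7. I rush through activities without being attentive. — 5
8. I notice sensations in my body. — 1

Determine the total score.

32

Items 3, 4, 7 describe the absence/opposite of mindfulness → reverse-score.
on a 0–10 scale, reversed = 10 − raw.
  item 1: 3
  item 2: 8
  item 3: 10 − 7 = 3
  item 4: 10 − 2 = 8
  item 5: 0
  item 6: 4
  item 7: 10 − 5 = 5
  item 8: 1
Total = 3 + 8 + 3 + 8 + 0 + 4 + 5 + 1 = 32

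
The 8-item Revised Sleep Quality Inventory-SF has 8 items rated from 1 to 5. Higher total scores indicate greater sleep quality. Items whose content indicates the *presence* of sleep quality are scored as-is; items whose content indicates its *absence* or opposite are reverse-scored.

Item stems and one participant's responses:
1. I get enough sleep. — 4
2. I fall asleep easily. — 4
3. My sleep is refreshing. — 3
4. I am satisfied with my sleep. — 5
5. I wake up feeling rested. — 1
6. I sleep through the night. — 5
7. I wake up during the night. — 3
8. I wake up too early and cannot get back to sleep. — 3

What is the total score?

Items 7, 8 describe the absence/opposite of sleep quality → reverse-score.
reverse-coded value = 6 − response.
  item 1: 4
  item 2: 4
  item 3: 3
  item 4: 5
  item 5: 1
  item 6: 5
  item 7: 6 − 3 = 3
  item 8: 6 − 3 = 3
Total = 4 + 4 + 3 + 5 + 1 + 5 + 3 + 3 = 28

28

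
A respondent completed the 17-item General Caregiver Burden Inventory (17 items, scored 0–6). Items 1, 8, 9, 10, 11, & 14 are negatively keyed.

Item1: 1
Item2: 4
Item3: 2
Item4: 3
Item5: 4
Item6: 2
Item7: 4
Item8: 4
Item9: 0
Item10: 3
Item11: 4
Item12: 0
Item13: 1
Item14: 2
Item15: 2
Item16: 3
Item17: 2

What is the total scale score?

49

Apply reverse scoring (on a 0–6 scale, reversed = 6 − raw):
  item 1: 6 − 1 = 5
  item 8: 6 − 4 = 2
  item 9: 6 − 0 = 6
  item 10: 6 − 3 = 3
  item 11: 6 − 4 = 2
  item 14: 6 − 2 = 4
Scored responses: 5, 4, 2, 3, 4, 2, 4, 2, 6, 3, 2, 0, 1, 4, 2, 3, 2
Total = 5 + 4 + 2 + 3 + 4 + 2 + 4 + 2 + 6 + 3 + 2 + 0 + 1 + 4 + 2 + 3 + 2 = 49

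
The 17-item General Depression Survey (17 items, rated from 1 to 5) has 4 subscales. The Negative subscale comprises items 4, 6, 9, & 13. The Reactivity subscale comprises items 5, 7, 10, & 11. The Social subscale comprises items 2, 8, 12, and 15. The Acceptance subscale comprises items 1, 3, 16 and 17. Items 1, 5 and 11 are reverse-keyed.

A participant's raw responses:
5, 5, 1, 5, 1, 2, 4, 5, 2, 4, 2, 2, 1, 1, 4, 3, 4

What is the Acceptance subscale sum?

Acceptance items: 1, 3, 16, 17.
Of these, item 1 is reverse-keyed; on a 1–5 scale, reversed = 6 − raw.
  item 1: 6 − 5 = 1
  item 3: 1
  item 16: 3
  item 17: 4
Sum = 1 + 1 + 3 + 4 = 9

9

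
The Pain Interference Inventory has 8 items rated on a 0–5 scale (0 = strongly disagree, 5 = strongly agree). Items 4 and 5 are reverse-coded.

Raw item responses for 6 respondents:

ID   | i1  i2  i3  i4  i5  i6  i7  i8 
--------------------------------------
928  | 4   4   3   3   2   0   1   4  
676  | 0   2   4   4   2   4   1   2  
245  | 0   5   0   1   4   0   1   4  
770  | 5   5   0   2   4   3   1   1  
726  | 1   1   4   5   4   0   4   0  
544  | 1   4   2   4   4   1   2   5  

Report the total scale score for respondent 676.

17

Respondent 676 raw: 0, 2, 4, 4, 2, 4, 1, 2.
Reverse-coded (reversed = (0+5) − raw = 5 − raw):
  item 1: 0
  item 2: 2
  item 3: 4
  item 4: 5 − 4 = 1
  item 5: 5 − 2 = 3
  item 6: 4
  item 7: 1
  item 8: 2
Sum = 0 + 2 + 4 + 1 + 3 + 4 + 1 + 2 = 17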